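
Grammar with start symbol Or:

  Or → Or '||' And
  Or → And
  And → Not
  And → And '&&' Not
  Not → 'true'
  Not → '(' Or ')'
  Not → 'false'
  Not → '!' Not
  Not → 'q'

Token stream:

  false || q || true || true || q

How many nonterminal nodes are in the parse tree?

15

[Or [Or [Or [Or [Or [And [Not false]]] || [And [Not q]]] || [And [Not true]]] || [And [Not true]]] || [And [Not q]]]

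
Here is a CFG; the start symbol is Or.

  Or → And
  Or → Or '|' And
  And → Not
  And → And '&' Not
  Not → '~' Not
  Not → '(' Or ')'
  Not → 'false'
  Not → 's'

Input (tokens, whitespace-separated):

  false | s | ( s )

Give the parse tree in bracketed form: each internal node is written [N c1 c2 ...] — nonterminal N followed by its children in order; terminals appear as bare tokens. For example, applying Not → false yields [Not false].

[Or [Or [Or [And [Not false]]] | [And [Not s]]] | [And [Not ( [Or [And [Not s]]] )]]]

Or
Or | And
Or | And | And
And | And | And
Not | And | And
false | And | And
false | Not | And
false | s | And
false | s | Not
false | s | ( Or )
false | s | ( And )
false | s | ( Not )
false | s | ( s )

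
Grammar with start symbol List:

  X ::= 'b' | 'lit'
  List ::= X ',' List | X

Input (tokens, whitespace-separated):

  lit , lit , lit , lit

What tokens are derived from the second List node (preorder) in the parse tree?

lit , lit , lit

[List [X lit] , [List [X lit] , [List [X lit] , [List [X lit]]]]]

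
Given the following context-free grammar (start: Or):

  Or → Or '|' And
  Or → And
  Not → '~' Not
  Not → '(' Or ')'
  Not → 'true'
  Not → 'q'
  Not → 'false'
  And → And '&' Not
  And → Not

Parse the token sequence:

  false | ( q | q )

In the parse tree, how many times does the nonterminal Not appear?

4

[Or [Or [And [Not false]]] | [And [Not ( [Or [Or [And [Not q]]] | [And [Not q]]] )]]]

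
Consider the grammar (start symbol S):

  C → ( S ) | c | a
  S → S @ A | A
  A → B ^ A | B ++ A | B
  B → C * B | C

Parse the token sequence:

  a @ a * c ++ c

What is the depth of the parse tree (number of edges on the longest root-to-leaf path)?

5

[S [S [A [B [C a]]]] @ [A [B [C a] * [B [C c]]] ++ [A [B [C c]]]]]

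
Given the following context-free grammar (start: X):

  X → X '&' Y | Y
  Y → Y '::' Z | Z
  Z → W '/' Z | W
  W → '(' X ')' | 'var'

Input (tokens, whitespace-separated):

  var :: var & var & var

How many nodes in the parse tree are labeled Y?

4

[X [X [X [Y [Y [Z [W var]]] :: [Z [W var]]]] & [Y [Z [W var]]]] & [Y [Z [W var]]]]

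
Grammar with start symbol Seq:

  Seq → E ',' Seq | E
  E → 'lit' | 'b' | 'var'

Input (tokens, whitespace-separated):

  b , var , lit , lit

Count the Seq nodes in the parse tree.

[Seq [E b] , [Seq [E var] , [Seq [E lit] , [Seq [E lit]]]]]

4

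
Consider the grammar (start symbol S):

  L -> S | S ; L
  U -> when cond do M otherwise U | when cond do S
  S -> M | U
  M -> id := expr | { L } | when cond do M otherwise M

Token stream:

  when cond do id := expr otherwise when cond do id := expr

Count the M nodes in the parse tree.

[S [U when cond do [M id := expr] otherwise [U when cond do [S [M id := expr]]]]]

2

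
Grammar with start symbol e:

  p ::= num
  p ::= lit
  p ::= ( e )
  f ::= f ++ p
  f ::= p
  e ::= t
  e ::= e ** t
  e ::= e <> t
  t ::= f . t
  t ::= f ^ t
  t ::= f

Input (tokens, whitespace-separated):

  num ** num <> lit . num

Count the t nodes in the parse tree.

4

[e [e [e [t [f [p num]]]] ** [t [f [p num]]]] <> [t [f [p lit]] . [t [f [p num]]]]]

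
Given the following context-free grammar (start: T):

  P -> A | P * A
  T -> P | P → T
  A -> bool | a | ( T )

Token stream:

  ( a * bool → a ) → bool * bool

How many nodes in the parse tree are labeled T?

[T [P [A ( [T [P [P [A a]] * [A bool]] → [T [P [A a]]]] )]] → [T [P [P [A bool]] * [A bool]]]]

4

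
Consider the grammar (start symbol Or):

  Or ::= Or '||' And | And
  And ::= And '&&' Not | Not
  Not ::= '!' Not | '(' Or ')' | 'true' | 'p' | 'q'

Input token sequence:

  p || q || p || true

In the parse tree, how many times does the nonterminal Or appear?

4

[Or [Or [Or [Or [And [Not p]]] || [And [Not q]]] || [And [Not p]]] || [And [Not true]]]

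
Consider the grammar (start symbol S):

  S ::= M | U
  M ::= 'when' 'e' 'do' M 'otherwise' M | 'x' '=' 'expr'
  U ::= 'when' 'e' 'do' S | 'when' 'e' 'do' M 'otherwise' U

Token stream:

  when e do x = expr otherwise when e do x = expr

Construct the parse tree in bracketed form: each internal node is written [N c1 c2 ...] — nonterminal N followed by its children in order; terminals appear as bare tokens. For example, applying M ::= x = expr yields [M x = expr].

S
U
when e do M otherwise U
when e do x = expr otherwise U
when e do x = expr otherwise when e do S
when e do x = expr otherwise when e do M
when e do x = expr otherwise when e do x = expr

[S [U when e do [M x = expr] otherwise [U when e do [S [M x = expr]]]]]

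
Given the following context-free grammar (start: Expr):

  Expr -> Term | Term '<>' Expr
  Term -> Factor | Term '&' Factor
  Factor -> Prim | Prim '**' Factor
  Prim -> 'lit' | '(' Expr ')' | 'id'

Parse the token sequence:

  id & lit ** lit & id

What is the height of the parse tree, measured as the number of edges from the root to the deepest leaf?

6

[Expr [Term [Term [Term [Factor [Prim id]]] & [Factor [Prim lit] ** [Factor [Prim lit]]]] & [Factor [Prim id]]]]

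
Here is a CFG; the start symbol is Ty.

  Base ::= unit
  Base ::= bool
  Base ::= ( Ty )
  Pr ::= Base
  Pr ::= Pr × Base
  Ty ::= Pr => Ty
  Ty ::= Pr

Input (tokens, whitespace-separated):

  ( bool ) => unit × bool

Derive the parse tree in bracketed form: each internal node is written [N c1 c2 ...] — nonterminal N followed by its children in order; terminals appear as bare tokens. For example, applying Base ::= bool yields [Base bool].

[Ty [Pr [Base ( [Ty [Pr [Base bool]]] )]] => [Ty [Pr [Pr [Base unit]] × [Base bool]]]]

Ty
Pr => Ty
Base => Ty
( Ty ) => Ty
( Pr ) => Ty
( Base ) => Ty
( bool ) => Ty
( bool ) => Pr
( bool ) => Pr × Base
( bool ) => Base × Base
( bool ) => unit × Base
( bool ) => unit × bool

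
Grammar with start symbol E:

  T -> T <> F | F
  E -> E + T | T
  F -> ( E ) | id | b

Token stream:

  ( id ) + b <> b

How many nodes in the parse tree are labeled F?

[E [E [T [F ( [E [T [F id]]] )]]] + [T [T [F b]] <> [F b]]]

4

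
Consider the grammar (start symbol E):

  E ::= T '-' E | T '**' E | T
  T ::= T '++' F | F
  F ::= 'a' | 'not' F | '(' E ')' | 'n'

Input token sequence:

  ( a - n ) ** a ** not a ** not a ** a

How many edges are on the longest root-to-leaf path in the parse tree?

7

[E [T [F ( [E [T [F a]] - [E [T [F n]]]] )]] ** [E [T [F a]] ** [E [T [F not [F a]]] ** [E [T [F not [F a]]] ** [E [T [F a]]]]]]]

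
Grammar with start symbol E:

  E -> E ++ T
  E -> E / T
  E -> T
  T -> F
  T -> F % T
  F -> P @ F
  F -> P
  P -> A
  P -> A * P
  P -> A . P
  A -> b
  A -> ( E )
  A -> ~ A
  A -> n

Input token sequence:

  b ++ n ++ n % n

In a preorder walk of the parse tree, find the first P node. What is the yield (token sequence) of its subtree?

b

[E [E [E [T [F [P [A b]]]]] ++ [T [F [P [A n]]]]] ++ [T [F [P [A n]]] % [T [F [P [A n]]]]]]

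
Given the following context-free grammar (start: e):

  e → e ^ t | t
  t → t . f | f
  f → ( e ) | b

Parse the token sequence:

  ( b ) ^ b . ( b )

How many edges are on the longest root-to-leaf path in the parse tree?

[e [e [t [f ( [e [t [f b]]] )]]] ^ [t [t [f b]] . [f ( [e [t [f b]]] )]]]

7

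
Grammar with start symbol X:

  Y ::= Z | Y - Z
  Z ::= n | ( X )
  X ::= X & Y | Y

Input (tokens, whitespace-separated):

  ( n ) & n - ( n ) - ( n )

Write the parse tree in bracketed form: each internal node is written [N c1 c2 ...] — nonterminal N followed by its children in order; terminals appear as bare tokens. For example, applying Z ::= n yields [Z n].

X
X & Y
Y & Y
Z & Y
( X ) & Y
( Y ) & Y
( Z ) & Y
( n ) & Y
( n ) & Y - Z
( n ) & Y - Z - Z
( n ) & Z - Z - Z
( n ) & n - Z - Z
( n ) & n - ( X ) - Z
( n ) & n - ( Y ) - Z
( n ) & n - ( Z ) - Z
( n ) & n - ( n ) - Z
( n ) & n - ( n ) - ( X )
( n ) & n - ( n ) - ( Y )
( n ) & n - ( n ) - ( Z )
( n ) & n - ( n ) - ( n )

[X [X [Y [Z ( [X [Y [Z n]]] )]]] & [Y [Y [Y [Z n]] - [Z ( [X [Y [Z n]]] )]] - [Z ( [X [Y [Z n]]] )]]]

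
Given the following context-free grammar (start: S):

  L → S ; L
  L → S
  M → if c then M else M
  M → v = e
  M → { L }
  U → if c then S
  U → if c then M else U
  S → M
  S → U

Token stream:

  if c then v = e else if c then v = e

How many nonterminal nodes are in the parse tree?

6

[S [U if c then [M v = e] else [U if c then [S [M v = e]]]]]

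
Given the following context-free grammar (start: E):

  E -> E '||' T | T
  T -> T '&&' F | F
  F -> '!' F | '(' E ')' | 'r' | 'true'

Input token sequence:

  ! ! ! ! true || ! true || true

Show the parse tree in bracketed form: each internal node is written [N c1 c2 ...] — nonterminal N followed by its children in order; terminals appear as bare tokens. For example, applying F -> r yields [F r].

[E [E [E [T [F ! [F ! [F ! [F ! [F true]]]]]]] || [T [F ! [F true]]]] || [T [F true]]]

E
E || T
E || T || T
T || T || T
F || T || T
! F || T || T
! ! F || T || T
! ! ! F || T || T
! ! ! ! F || T || T
! ! ! ! true || T || T
! ! ! ! true || F || T
! ! ! ! true || ! F || T
! ! ! ! true || ! true || T
! ! ! ! true || ! true || F
! ! ! ! true || ! true || true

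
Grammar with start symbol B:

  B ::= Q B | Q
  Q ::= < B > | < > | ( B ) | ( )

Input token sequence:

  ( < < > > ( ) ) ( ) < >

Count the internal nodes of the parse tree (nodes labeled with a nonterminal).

12

[B [Q ( [B [Q < [B [Q < >]] >] [B [Q ( )]]] )] [B [Q ( )] [B [Q < >]]]]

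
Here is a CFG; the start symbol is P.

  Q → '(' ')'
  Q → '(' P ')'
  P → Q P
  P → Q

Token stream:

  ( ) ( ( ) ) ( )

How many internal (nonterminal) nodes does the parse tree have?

[P [Q ( )] [P [Q ( [P [Q ( )]] )] [P [Q ( )]]]]

8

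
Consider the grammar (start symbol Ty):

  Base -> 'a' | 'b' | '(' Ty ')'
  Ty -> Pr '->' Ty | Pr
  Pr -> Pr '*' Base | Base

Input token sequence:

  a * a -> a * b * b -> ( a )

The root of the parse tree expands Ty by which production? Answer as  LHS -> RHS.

Ty -> Pr '->' Ty

[Ty [Pr [Pr [Base a]] * [Base a]] -> [Ty [Pr [Pr [Pr [Base a]] * [Base b]] * [Base b]] -> [Ty [Pr [Base ( [Ty [Pr [Base a]]] )]]]]]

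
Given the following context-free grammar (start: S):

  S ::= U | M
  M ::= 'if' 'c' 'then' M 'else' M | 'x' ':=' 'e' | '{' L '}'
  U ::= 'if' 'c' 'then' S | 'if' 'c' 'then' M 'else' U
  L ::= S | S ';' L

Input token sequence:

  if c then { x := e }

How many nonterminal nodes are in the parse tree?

[S [U if c then [S [M { [L [S [M x := e]]] }]]]]

7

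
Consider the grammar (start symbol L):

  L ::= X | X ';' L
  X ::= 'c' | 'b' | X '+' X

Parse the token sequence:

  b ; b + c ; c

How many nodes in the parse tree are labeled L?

3

[L [X b] ; [L [X [X b] + [X c]] ; [L [X c]]]]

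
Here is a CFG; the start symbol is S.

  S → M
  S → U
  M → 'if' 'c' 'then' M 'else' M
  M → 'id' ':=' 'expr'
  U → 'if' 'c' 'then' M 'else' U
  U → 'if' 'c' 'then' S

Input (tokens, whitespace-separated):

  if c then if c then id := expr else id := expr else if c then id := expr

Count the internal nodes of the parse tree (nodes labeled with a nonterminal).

[S [U if c then [M if c then [M id := expr] else [M id := expr]] else [U if c then [S [M id := expr]]]]]

8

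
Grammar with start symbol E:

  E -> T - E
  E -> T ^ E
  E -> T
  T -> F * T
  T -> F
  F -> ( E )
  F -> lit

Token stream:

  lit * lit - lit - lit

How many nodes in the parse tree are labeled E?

3

[E [T [F lit] * [T [F lit]]] - [E [T [F lit]] - [E [T [F lit]]]]]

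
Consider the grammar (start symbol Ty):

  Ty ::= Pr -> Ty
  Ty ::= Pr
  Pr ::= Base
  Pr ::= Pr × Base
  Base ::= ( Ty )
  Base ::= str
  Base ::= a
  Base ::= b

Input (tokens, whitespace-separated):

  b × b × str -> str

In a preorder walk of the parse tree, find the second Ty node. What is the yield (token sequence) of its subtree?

[Ty [Pr [Pr [Pr [Base b]] × [Base b]] × [Base str]] -> [Ty [Pr [Base str]]]]

str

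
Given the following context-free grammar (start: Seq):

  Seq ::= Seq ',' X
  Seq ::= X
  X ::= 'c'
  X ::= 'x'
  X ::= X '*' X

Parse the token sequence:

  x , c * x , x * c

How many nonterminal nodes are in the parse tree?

[Seq [Seq [Seq [X x]] , [X [X c] * [X x]]] , [X [X x] * [X c]]]

10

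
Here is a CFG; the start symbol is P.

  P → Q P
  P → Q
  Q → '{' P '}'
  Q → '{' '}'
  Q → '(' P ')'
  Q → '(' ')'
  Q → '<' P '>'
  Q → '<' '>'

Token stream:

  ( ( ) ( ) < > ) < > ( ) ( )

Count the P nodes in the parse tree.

[P [Q ( [P [Q ( )] [P [Q ( )] [P [Q < >]]]] )] [P [Q < >] [P [Q ( )] [P [Q ( )]]]]]

7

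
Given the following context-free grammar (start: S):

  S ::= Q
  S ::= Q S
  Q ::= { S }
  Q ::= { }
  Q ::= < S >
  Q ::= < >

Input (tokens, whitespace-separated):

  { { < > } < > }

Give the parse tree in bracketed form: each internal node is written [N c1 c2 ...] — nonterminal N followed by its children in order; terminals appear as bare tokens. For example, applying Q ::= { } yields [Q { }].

[S [Q { [S [Q { [S [Q < >]] }] [S [Q < >]]] }]]

S
Q
{ S }
{ Q S }
{ { S } S }
{ { Q } S }
{ { < > } S }
{ { < > } Q }
{ { < > } < > }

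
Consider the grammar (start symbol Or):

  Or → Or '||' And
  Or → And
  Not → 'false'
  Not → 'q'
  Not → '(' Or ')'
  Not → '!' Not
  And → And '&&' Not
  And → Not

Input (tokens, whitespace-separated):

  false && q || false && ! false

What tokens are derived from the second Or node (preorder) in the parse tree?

[Or [Or [And [And [Not false]] && [Not q]]] || [And [And [Not false]] && [Not ! [Not false]]]]

false && q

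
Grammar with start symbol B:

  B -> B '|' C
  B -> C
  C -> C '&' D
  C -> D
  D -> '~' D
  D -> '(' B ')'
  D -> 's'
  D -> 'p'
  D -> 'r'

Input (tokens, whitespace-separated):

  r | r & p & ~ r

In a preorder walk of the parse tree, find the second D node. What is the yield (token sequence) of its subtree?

r

[B [B [C [D r]]] | [C [C [C [D r]] & [D p]] & [D ~ [D r]]]]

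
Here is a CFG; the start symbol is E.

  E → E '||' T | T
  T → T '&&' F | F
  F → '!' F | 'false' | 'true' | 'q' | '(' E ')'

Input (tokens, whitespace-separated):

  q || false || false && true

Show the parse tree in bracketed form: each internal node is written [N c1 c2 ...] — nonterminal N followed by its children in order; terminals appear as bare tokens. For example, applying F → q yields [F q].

[E [E [E [T [F q]]] || [T [F false]]] || [T [T [F false]] && [F true]]]

E
E || T
E || T || T
T || T || T
F || T || T
q || T || T
q || F || T
q || false || T
q || false || T && F
q || false || F && F
q || false || false && F
q || false || false && true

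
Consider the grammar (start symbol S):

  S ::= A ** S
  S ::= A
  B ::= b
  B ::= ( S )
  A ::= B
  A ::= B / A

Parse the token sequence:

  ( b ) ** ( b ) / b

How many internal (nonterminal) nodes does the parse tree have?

14

[S [A [B ( [S [A [B b]]] )]] ** [S [A [B ( [S [A [B b]]] )] / [A [B b]]]]]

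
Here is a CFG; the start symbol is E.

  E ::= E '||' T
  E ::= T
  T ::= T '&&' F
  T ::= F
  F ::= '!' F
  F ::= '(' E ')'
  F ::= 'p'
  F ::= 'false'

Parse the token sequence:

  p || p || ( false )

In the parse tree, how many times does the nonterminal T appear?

4

[E [E [E [T [F p]]] || [T [F p]]] || [T [F ( [E [T [F false]]] )]]]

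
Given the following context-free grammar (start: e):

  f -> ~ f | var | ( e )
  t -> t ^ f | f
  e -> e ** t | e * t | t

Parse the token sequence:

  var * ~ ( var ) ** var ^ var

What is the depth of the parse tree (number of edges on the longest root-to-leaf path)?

[e [e [e [t [f var]]] * [t [f ~ [f ( [e [t [f var]]] )]]]] ** [t [t [f var]] ^ [f var]]]

8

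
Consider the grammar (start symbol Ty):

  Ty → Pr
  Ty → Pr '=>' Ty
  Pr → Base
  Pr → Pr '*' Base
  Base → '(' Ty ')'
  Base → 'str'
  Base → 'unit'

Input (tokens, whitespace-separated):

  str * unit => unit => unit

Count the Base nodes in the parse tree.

[Ty [Pr [Pr [Base str]] * [Base unit]] => [Ty [Pr [Base unit]] => [Ty [Pr [Base unit]]]]]

4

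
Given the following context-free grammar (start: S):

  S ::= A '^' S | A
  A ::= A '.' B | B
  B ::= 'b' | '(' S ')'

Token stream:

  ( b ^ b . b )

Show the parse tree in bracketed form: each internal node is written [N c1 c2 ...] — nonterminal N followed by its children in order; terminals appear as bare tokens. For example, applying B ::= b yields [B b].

[S [A [B ( [S [A [B b]] ^ [S [A [A [B b]] . [B b]]]] )]]]

S
A
B
( S )
( A ^ S )
( B ^ S )
( b ^ S )
( b ^ A )
( b ^ A . B )
( b ^ B . B )
( b ^ b . B )
( b ^ b . b )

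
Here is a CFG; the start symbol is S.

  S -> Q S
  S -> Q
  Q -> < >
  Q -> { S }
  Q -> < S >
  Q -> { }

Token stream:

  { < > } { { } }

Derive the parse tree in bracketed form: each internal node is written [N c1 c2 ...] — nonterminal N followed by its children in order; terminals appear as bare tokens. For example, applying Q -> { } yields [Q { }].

S
Q S
{ S } S
{ Q } S
{ < > } S
{ < > } Q
{ < > } { S }
{ < > } { Q }
{ < > } { { } }

[S [Q { [S [Q < >]] }] [S [Q { [S [Q { }]] }]]]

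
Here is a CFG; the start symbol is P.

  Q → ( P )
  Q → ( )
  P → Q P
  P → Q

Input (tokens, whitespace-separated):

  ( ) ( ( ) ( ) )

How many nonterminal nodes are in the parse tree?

8

[P [Q ( )] [P [Q ( [P [Q ( )] [P [Q ( )]]] )]]]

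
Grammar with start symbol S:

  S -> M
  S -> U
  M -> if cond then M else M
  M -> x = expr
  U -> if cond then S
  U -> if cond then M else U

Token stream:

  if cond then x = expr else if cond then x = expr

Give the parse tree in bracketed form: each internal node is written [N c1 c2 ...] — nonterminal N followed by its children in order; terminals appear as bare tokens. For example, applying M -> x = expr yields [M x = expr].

S
U
if cond then M else U
if cond then x = expr else U
if cond then x = expr else if cond then S
if cond then x = expr else if cond then M
if cond then x = expr else if cond then x = expr

[S [U if cond then [M x = expr] else [U if cond then [S [M x = expr]]]]]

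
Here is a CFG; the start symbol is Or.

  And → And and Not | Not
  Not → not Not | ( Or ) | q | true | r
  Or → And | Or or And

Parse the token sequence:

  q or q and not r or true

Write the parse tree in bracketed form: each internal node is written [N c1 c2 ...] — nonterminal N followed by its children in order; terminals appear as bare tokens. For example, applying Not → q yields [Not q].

Or
Or or And
Or or And or And
And or And or And
Not or And or And
q or And or And
q or And and Not or And
q or Not and Not or And
q or q and Not or And
q or q and not Not or And
q or q and not r or And
q or q and not r or Not
q or q and not r or true

[Or [Or [Or [And [Not q]]] or [And [And [Not q]] and [Not not [Not r]]]] or [And [Not true]]]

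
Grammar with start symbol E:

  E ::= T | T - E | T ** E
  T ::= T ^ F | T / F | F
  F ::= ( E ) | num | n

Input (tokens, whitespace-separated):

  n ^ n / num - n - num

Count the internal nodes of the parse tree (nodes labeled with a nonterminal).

13

[E [T [T [T [F n]] ^ [F n]] / [F num]] - [E [T [F n]] - [E [T [F num]]]]]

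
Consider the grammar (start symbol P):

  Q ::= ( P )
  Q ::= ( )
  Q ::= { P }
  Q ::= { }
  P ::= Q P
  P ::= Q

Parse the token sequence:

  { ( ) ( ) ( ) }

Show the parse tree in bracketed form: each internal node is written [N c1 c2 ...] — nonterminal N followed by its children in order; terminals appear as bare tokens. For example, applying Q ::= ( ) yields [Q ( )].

[P [Q { [P [Q ( )] [P [Q ( )] [P [Q ( )]]]] }]]

P
Q
{ P }
{ Q P }
{ ( ) P }
{ ( ) Q P }
{ ( ) ( ) P }
{ ( ) ( ) Q }
{ ( ) ( ) ( ) }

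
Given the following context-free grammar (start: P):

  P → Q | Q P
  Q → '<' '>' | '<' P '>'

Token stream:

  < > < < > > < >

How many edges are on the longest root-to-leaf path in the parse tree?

[P [Q < >] [P [Q < [P [Q < >]] >] [P [Q < >]]]]

5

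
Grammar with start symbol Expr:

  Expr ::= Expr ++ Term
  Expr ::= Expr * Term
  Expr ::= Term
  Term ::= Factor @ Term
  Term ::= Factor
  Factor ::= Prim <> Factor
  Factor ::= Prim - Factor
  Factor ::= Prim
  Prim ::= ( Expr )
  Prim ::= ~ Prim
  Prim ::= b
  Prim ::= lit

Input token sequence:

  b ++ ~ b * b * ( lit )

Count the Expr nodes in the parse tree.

[Expr [Expr [Expr [Expr [Term [Factor [Prim b]]]] ++ [Term [Factor [Prim ~ [Prim b]]]]] * [Term [Factor [Prim b]]]] * [Term [Factor [Prim ( [Expr [Term [Factor [Prim lit]]]] )]]]]

5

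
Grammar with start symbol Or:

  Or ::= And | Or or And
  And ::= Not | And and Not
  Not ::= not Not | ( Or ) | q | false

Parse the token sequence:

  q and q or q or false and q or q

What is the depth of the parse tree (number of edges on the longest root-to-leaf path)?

[Or [Or [Or [Or [And [And [Not q]] and [Not q]]] or [And [Not q]]] or [And [And [Not false]] and [Not q]]] or [And [Not q]]]

7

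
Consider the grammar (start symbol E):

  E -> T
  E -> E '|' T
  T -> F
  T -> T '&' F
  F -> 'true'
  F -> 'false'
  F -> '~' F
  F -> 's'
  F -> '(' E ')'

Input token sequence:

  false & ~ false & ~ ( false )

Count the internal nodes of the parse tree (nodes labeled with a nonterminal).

[E [T [T [T [F false]] & [F ~ [F false]]] & [F ~ [F ( [E [T [F false]]] )]]]]

12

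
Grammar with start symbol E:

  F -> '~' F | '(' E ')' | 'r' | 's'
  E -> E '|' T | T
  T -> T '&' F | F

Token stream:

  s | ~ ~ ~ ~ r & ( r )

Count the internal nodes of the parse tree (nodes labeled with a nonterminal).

[E [E [T [F s]]] | [T [T [F ~ [F ~ [F ~ [F ~ [F r]]]]]] & [F ( [E [T [F r]]] )]]]

15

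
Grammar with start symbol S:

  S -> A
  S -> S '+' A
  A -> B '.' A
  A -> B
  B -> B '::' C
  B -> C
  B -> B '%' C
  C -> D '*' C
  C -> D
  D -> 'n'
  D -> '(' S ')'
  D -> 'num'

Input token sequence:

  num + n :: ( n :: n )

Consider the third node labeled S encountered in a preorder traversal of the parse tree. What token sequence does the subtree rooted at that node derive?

n :: n

[S [S [A [B [C [D num]]]]] + [A [B [B [C [D n]]] :: [C [D ( [S [A [B [B [C [D n]]] :: [C [D n]]]]] )]]]]]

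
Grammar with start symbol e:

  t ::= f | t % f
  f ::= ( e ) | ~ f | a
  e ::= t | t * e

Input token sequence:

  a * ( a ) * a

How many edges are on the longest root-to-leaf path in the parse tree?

[e [t [f a]] * [e [t [f ( [e [t [f a]]] )]] * [e [t [f a]]]]]

7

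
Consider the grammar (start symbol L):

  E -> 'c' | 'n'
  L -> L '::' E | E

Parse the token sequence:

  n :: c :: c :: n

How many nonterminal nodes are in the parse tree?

8

[L [L [L [L [E n]] :: [E c]] :: [E c]] :: [E n]]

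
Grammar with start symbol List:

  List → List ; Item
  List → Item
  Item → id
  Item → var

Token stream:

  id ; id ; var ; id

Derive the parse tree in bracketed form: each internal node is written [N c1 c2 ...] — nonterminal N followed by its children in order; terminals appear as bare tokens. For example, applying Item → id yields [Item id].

List
List ; Item
List ; Item ; Item
List ; Item ; Item ; Item
Item ; Item ; Item ; Item
id ; Item ; Item ; Item
id ; id ; Item ; Item
id ; id ; var ; Item
id ; id ; var ; id

[List [List [List [List [Item id]] ; [Item id]] ; [Item var]] ; [Item id]]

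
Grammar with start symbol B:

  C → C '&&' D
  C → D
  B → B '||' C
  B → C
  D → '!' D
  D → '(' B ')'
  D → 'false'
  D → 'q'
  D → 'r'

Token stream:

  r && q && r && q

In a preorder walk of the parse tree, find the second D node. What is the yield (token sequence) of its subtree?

q

[B [C [C [C [C [D r]] && [D q]] && [D r]] && [D q]]]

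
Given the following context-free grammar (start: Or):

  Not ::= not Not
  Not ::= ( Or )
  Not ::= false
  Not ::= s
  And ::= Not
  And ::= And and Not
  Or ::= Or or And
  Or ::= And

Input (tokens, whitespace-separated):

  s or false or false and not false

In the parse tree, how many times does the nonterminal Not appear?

5

[Or [Or [Or [And [Not s]]] or [And [Not false]]] or [And [And [Not false]] and [Not not [Not false]]]]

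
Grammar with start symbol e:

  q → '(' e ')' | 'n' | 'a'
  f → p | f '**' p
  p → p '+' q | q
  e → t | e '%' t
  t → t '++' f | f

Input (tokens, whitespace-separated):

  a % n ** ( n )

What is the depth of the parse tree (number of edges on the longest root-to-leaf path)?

[e [e [t [f [p [q a]]]]] % [t [f [f [p [q n]]] ** [p [q ( [e [t [f [p [q n]]]]] )]]]]]

10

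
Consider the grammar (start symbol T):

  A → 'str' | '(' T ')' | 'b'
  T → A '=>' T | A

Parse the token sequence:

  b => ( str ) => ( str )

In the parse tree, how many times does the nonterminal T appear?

5

[T [A b] => [T [A ( [T [A str]] )] => [T [A ( [T [A str]] )]]]]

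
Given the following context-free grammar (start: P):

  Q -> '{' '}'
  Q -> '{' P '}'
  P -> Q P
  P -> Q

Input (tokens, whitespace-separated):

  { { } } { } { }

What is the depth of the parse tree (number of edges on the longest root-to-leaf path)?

[P [Q { [P [Q { }]] }] [P [Q { }] [P [Q { }]]]]

4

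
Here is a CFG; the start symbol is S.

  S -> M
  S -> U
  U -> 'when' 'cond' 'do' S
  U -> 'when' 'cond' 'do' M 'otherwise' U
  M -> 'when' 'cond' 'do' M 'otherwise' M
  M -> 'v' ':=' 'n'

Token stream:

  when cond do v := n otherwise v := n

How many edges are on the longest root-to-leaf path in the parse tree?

3

[S [M when cond do [M v := n] otherwise [M v := n]]]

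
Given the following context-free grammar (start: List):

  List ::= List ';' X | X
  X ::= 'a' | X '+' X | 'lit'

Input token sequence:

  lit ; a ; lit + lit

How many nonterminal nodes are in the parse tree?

[List [List [List [X lit]] ; [X a]] ; [X [X lit] + [X lit]]]

8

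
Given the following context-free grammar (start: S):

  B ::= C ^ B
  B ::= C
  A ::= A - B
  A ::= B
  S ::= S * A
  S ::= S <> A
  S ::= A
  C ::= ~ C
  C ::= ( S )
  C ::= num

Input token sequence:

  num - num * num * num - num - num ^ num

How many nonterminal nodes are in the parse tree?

23

[S [S [S [A [A [B [C num]]] - [B [C num]]]] * [A [B [C num]]]] * [A [A [A [B [C num]]] - [B [C num]]] - [B [C num] ^ [B [C num]]]]]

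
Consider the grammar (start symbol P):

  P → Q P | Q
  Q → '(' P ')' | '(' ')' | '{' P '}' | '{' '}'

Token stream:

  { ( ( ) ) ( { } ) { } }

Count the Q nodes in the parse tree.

6

[P [Q { [P [Q ( [P [Q ( )]] )] [P [Q ( [P [Q { }]] )] [P [Q { }]]]] }]]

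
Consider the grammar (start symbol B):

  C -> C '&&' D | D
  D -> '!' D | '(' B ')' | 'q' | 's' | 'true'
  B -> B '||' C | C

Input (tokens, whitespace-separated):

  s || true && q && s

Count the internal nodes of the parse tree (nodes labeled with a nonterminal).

10

[B [B [C [D s]]] || [C [C [C [D true]] && [D q]] && [D s]]]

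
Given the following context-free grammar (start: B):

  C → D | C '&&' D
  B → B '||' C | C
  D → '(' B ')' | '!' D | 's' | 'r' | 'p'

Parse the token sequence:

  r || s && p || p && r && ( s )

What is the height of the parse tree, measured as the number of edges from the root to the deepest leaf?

6

[B [B [B [C [D r]]] || [C [C [D s]] && [D p]]] || [C [C [C [D p]] && [D r]] && [D ( [B [C [D s]]] )]]]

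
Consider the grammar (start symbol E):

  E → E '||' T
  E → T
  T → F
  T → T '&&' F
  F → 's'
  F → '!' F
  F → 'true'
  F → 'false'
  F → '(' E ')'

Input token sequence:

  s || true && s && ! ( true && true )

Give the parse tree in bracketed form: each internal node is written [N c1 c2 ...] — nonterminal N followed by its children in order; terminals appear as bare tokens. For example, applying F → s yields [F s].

E
E || T
T || T
F || T
s || T
s || T && F
s || T && F && F
s || F && F && F
s || true && F && F
s || true && s && F
s || true && s && ! F
s || true && s && ! ( E )
s || true && s && ! ( T )
s || true && s && ! ( T && F )
s || true && s && ! ( F && F )
s || true && s && ! ( true && F )
s || true && s && ! ( true && true )

[E [E [T [F s]]] || [T [T [T [F true]] && [F s]] && [F ! [F ( [E [T [T [F true]] && [F true]]] )]]]]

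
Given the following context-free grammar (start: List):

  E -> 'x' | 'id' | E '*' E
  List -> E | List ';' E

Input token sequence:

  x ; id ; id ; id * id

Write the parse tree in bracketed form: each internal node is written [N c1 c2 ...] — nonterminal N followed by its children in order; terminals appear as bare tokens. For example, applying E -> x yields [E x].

[List [List [List [List [E x]] ; [E id]] ; [E id]] ; [E [E id] * [E id]]]

List
List ; E
List ; E ; E
List ; E ; E ; E
E ; E ; E ; E
x ; E ; E ; E
x ; id ; E ; E
x ; id ; id ; E
x ; id ; id ; E * E
x ; id ; id ; id * E
x ; id ; id ; id * id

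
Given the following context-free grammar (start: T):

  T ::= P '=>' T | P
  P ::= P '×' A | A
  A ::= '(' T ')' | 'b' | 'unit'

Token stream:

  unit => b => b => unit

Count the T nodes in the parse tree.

[T [P [A unit]] => [T [P [A b]] => [T [P [A b]] => [T [P [A unit]]]]]]

4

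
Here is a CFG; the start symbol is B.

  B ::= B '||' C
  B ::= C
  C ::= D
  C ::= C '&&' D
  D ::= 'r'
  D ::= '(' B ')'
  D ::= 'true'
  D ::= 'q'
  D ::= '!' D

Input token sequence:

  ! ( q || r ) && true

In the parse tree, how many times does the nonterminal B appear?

3

[B [C [C [D ! [D ( [B [B [C [D q]]] || [C [D r]]] )]]] && [D true]]]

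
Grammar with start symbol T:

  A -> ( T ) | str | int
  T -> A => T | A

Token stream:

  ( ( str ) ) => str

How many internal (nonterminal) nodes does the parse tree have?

8

[T [A ( [T [A ( [T [A str]] )]] )] => [T [A str]]]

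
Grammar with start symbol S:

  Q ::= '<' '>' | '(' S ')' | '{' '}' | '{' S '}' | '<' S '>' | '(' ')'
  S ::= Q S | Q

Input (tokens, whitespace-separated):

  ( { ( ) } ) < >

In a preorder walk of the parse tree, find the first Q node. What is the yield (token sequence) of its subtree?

( { ( ) } )

[S [Q ( [S [Q { [S [Q ( )]] }]] )] [S [Q < >]]]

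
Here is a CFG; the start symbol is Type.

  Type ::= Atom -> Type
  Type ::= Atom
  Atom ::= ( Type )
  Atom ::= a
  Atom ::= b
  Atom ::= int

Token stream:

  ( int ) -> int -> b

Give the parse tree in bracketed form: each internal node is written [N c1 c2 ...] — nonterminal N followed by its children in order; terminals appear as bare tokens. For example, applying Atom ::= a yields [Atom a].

[Type [Atom ( [Type [Atom int]] )] -> [Type [Atom int] -> [Type [Atom b]]]]

Type
Atom -> Type
( Type ) -> Type
( Atom ) -> Type
( int ) -> Type
( int ) -> Atom -> Type
( int ) -> int -> Type
( int ) -> int -> Atom
( int ) -> int -> b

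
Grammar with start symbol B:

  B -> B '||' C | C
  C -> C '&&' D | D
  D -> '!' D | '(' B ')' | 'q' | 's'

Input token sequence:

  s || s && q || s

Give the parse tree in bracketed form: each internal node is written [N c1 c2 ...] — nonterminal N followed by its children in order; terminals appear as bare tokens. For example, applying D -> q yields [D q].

[B [B [B [C [D s]]] || [C [C [D s]] && [D q]]] || [C [D s]]]

B
B || C
B || C || C
C || C || C
D || C || C
s || C || C
s || C && D || C
s || D && D || C
s || s && D || C
s || s && q || C
s || s && q || D
s || s && q || s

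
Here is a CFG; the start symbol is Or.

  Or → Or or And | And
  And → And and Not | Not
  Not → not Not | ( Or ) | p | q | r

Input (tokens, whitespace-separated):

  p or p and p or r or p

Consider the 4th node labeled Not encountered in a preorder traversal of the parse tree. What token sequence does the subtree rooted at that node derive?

[Or [Or [Or [Or [And [Not p]]] or [And [And [Not p]] and [Not p]]] or [And [Not r]]] or [And [Not p]]]

r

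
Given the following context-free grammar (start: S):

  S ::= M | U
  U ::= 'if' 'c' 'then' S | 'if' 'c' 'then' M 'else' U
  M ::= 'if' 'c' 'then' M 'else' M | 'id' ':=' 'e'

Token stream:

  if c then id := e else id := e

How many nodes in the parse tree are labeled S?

[S [M if c then [M id := e] else [M id := e]]]

1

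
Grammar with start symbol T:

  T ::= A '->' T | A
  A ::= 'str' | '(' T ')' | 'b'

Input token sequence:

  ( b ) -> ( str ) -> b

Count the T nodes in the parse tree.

5

[T [A ( [T [A b]] )] -> [T [A ( [T [A str]] )] -> [T [A b]]]]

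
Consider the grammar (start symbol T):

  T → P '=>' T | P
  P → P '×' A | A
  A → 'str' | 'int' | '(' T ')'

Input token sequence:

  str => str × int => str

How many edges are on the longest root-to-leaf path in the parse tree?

[T [P [A str]] => [T [P [P [A str]] × [A int]] => [T [P [A str]]]]]

5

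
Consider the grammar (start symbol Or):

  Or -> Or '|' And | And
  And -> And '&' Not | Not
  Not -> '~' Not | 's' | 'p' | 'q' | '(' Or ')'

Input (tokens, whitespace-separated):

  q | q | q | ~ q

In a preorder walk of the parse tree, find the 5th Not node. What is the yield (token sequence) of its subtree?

q

[Or [Or [Or [Or [And [Not q]]] | [And [Not q]]] | [And [Not q]]] | [And [Not ~ [Not q]]]]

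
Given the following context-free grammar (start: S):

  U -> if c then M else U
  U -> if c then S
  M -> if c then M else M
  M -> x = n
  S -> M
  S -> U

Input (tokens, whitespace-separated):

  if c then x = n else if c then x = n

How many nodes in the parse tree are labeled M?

[S [U if c then [M x = n] else [U if c then [S [M x = n]]]]]

2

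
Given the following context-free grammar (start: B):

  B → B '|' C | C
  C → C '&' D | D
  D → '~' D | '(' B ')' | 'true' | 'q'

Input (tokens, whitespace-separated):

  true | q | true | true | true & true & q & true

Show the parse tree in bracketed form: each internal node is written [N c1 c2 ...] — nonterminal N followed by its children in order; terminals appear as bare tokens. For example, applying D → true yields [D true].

[B [B [B [B [B [C [D true]]] | [C [D q]]] | [C [D true]]] | [C [D true]]] | [C [C [C [C [D true]] & [D true]] & [D q]] & [D true]]]

B
B | C
B | C | C
B | C | C | C
B | C | C | C | C
C | C | C | C | C
D | C | C | C | C
true | C | C | C | C
true | D | C | C | C
true | q | C | C | C
true | q | D | C | C
true | q | true | C | C
true | q | true | D | C
true | q | true | true | C
true | q | true | true | C & D
true | q | true | true | C & D & D
true | q | true | true | C & D & D & D
true | q | true | true | D & D & D & D
true | q | true | true | true & D & D & D
true | q | true | true | true & true & D & D
true | q | true | true | true & true & q & D
true | q | true | true | true & true & q & true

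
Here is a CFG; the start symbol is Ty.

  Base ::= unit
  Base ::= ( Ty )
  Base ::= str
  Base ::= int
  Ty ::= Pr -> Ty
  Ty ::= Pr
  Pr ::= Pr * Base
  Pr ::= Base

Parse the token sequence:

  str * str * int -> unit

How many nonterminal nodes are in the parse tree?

[Ty [Pr [Pr [Pr [Base str]] * [Base str]] * [Base int]] -> [Ty [Pr [Base unit]]]]

10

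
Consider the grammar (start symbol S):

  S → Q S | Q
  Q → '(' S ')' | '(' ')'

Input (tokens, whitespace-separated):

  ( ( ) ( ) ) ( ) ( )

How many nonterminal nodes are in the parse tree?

[S [Q ( [S [Q ( )] [S [Q ( )]]] )] [S [Q ( )] [S [Q ( )]]]]

10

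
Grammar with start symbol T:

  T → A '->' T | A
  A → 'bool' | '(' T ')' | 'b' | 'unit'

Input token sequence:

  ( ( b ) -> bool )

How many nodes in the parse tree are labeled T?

4

[T [A ( [T [A ( [T [A b]] )] -> [T [A bool]]] )]]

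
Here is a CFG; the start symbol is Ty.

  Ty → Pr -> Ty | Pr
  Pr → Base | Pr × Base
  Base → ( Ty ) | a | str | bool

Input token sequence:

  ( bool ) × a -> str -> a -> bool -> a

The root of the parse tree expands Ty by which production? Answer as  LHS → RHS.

[Ty [Pr [Pr [Base ( [Ty [Pr [Base bool]]] )]] × [Base a]] -> [Ty [Pr [Base str]] -> [Ty [Pr [Base a]] -> [Ty [Pr [Base bool]] -> [Ty [Pr [Base a]]]]]]]

Ty → Pr -> Ty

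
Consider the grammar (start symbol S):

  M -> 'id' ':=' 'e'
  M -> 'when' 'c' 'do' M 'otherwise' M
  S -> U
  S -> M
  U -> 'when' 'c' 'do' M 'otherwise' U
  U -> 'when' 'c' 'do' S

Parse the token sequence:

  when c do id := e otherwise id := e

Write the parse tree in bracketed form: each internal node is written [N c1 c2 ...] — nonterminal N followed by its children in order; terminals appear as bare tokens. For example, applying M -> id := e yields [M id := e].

S
M
when c do M otherwise M
when c do id := e otherwise M
when c do id := e otherwise id := e

[S [M when c do [M id := e] otherwise [M id := e]]]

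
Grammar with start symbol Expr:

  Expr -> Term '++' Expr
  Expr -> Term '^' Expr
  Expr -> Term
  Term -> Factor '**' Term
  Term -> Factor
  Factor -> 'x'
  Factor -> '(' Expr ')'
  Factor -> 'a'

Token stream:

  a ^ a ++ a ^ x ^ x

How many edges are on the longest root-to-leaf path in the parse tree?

7

[Expr [Term [Factor a]] ^ [Expr [Term [Factor a]] ++ [Expr [Term [Factor a]] ^ [Expr [Term [Factor x]] ^ [Expr [Term [Factor x]]]]]]]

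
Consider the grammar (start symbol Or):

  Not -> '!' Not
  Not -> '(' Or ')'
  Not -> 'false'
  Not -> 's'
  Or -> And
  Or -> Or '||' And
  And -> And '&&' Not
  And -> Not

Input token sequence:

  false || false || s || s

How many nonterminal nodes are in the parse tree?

12

[Or [Or [Or [Or [And [Not false]]] || [And [Not false]]] || [And [Not s]]] || [And [Not s]]]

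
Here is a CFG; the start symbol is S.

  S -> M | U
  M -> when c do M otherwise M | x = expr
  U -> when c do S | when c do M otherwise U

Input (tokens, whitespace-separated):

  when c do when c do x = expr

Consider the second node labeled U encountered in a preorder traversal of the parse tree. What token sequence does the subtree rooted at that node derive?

[S [U when c do [S [U when c do [S [M x = expr]]]]]]

when c do x = expr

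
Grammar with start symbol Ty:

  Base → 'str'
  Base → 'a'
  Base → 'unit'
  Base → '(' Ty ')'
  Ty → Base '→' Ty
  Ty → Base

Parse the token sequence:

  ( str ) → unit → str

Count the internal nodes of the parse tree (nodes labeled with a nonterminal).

[Ty [Base ( [Ty [Base str]] )] → [Ty [Base unit] → [Ty [Base str]]]]

8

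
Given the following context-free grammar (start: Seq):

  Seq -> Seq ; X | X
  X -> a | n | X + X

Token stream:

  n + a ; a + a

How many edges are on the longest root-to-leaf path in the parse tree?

4

[Seq [Seq [X [X n] + [X a]]] ; [X [X a] + [X a]]]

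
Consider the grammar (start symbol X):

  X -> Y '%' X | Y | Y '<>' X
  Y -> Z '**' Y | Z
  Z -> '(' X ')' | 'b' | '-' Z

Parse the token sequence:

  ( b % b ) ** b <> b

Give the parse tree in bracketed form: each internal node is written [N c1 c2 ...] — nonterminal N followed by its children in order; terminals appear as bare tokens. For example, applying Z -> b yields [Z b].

X
Y <> X
Z ** Y <> X
( X ) ** Y <> X
( Y % X ) ** Y <> X
( Z % X ) ** Y <> X
( b % X ) ** Y <> X
( b % Y ) ** Y <> X
( b % Z ) ** Y <> X
( b % b ) ** Y <> X
( b % b ) ** Z <> X
( b % b ) ** b <> X
( b % b ) ** b <> Y
( b % b ) ** b <> Z
( b % b ) ** b <> b

[X [Y [Z ( [X [Y [Z b]] % [X [Y [Z b]]]] )] ** [Y [Z b]]] <> [X [Y [Z b]]]]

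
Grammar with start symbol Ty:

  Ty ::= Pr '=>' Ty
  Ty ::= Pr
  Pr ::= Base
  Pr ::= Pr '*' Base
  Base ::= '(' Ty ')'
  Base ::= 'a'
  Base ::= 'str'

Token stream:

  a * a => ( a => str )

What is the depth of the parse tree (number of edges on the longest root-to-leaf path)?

8

[Ty [Pr [Pr [Base a]] * [Base a]] => [Ty [Pr [Base ( [Ty [Pr [Base a]] => [Ty [Pr [Base str]]]] )]]]]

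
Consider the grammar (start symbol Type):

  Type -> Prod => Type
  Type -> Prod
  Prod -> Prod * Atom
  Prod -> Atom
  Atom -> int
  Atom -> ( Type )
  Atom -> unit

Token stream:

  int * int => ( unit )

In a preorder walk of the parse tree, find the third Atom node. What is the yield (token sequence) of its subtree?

( unit )

[Type [Prod [Prod [Atom int]] * [Atom int]] => [Type [Prod [Atom ( [Type [Prod [Atom unit]]] )]]]]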